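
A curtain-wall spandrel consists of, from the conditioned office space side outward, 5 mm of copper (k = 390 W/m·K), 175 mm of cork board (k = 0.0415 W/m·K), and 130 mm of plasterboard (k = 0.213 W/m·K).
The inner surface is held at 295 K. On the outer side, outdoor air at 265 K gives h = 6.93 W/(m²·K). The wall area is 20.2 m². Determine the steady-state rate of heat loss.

Model the wall as resistances in series:
R_copper = L/(kA) = 0.005/(390×20.2) = 6.347×10^-7 K/W
R_cork board = L/(kA) = 0.175/(0.0415×20.2) = 0.2088 K/W
R_plasterboard = L/(kA) = 0.13/(0.213×20.2) = 0.03021 K/W
R_outer film = 1/(h_o·A) = 1/(6.93×20.2) = 0.007144 K/W
R_total = 0.2461 K/W
Q = ΔT / R_total = 30 / 0.2461

Q ≈ 122 W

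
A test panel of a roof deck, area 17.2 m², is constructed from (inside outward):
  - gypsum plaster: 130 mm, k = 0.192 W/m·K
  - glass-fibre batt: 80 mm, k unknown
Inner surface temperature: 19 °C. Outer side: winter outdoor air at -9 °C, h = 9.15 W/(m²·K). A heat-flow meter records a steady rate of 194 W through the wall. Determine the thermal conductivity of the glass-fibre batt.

Thermal resistances in series:
R_gypsum plaster = L/(kA) = 0.13/(0.192×17.2) = 0.03937 K/W
R_outer film = 1/(h_o·A) = 1/(9.15×17.2) = 0.006354 K/W
Sum of known resistances R_other = 0.04572 K/W
Total R = ΔT/Q = 28/194 = 0.1443 K/W
R_glass-fibre batt = R_total − R_other = 0.09861 K/W
k = L/(R·A) = 0.08/(0.09861×17.2)

k ≈ 0.0472 W/(m·K)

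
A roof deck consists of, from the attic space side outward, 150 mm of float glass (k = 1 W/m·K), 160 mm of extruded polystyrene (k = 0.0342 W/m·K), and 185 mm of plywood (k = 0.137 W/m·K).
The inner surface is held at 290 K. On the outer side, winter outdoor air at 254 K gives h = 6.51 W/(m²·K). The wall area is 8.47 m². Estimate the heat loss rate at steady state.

Q ≈ 48.2 W

Model the wall as resistances in series:
R_float glass = L/(kA) = 0.15/(1×8.47) = 0.01771 K/W
R_extruded polystyrene = L/(kA) = 0.16/(0.0342×8.47) = 0.5523 K/W
R_plywood = L/(kA) = 0.185/(0.137×8.47) = 0.1594 K/W
R_outer film = 1/(h_o·A) = 1/(6.51×8.47) = 0.01814 K/W
R_total = 0.7476 K/W
Q = ΔT / R_total = 36 / 0.7476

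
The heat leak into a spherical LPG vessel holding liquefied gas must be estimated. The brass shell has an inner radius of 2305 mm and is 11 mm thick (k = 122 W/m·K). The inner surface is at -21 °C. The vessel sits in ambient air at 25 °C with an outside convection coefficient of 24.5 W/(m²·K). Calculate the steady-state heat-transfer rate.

Spherical conduction: R = (1/r_in − 1/r_out)/(4πk) per layer; series-sum.
R_brass shell = (1/2.305 − 1/2.316)/(4π×122) = 1.344×10^-6 K/W
R_outer film = 1/(h·4πr_o²) = 1/(24.5×4π×2.316²) = 6.055×10^-4 K/W
R_total = 6.069×10^-4 K/W
Q = ΔT/R_total = 46/6.069×10^-4

Q ≈ 75800 W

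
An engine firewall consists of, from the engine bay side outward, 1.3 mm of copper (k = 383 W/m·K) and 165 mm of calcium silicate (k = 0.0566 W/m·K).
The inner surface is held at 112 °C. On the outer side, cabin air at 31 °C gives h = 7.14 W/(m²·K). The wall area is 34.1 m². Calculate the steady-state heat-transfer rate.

Q ≈ 904 W

Thermal resistances in series:
R_copper = L/(kA) = 0.0013/(383×34.1) = 9.954×10^-8 K/W
R_calcium silicate = L/(kA) = 0.165/(0.0566×34.1) = 0.08549 K/W
R_outer film = 1/(h_o·A) = 1/(7.14×34.1) = 0.004107 K/W
R_total = 0.0896 K/W
Q = ΔT / R_total = 81 / 0.0896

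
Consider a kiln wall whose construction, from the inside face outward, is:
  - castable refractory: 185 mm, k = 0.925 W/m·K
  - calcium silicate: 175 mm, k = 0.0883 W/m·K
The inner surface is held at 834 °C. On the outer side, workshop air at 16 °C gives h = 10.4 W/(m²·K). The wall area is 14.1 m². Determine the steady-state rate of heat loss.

Q ≈ 5060 W

Thermal resistances in series:
R_castable refractory = L/(kA) = 0.185/(0.925×14.1) = 0.01418 K/W
R_calcium silicate = L/(kA) = 0.175/(0.0883×14.1) = 0.1406 K/W
R_outer film = 1/(h_o·A) = 1/(10.4×14.1) = 0.006819 K/W
R_total = 0.1616 K/W
Q = ΔT / R_total = 818 / 0.1616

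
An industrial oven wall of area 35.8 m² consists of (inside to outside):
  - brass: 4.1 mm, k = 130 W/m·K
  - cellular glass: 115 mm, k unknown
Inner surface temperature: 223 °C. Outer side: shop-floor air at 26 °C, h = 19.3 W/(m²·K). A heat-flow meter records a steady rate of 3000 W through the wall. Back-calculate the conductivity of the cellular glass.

k ≈ 0.05 W/(m·K)

Thermal resistances in series:
R_brass = L/(kA) = 0.0041/(130×35.8) = 8.81×10^-7 K/W
R_outer film = 1/(h_o·A) = 1/(19.3×35.8) = 0.001447 K/W
Sum of known resistances R_other = 0.001448 K/W
Total R = ΔT/Q = 197/3000 = 0.06567 K/W
R_cellular glass = R_total − R_other = 0.06422 K/W
k = L/(R·A) = 0.115/(0.06422×35.8)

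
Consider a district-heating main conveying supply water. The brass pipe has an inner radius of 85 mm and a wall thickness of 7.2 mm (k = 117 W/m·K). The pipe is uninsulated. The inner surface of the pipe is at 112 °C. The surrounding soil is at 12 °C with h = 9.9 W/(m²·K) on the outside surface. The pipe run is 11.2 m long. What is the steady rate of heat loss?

Treating each annulus and film as a series resistance:
R_brass pipe wall = ln(92.2/85)/(2π×117×11.2) = 9.875×10^-6 K/W
R_outer film = 1/(h_o·2πr_oL) = 1/(9.9×2π×0.0922×11.2) = 0.01557 K/W
R_total = 0.01558 K/W
Q = ΔT/R_total = 100/0.01558

Q ≈ 6420 W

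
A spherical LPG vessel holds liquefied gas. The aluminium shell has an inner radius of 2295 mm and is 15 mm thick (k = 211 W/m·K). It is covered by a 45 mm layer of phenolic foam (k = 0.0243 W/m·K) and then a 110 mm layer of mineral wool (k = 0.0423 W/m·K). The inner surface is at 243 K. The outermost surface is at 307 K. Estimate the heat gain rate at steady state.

Q ≈ 1020 W

For a spherical shell R = (1/r₁ − 1/r₂)/(4πk); film R = 1/(h·4πr²). In series:
R_aluminium shell = (1/2.295 − 1/2.31)/(4π×211) = 1.067×10^-6 K/W
R_phenolic foam = (1/2.31 − 1/2.355)/(4π×0.0243) = 0.02709 K/W
R_mineral wool = (1/2.355 − 1/2.465)/(4π×0.0423) = 0.03565 K/W
R_total = 0.06274 K/W
Q = ΔT/R_total = 64/0.06274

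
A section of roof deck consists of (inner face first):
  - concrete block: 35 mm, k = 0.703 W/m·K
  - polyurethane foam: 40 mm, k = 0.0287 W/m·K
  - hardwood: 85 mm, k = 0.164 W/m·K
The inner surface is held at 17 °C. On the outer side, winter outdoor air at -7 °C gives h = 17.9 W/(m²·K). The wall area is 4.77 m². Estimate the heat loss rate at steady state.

Model the wall as resistances in series:
R_concrete block = L/(kA) = 0.035/(0.703×4.77) = 0.01044 K/W
R_polyurethane foam = L/(kA) = 0.04/(0.0287×4.77) = 0.2922 K/W
R_hardwood = L/(kA) = 0.085/(0.164×4.77) = 0.1087 K/W
R_outer film = 1/(h_o·A) = 1/(17.9×4.77) = 0.01171 K/W
R_total = 0.423 K/W
Q = ΔT / R_total = 24 / 0.423

Q ≈ 56.7 W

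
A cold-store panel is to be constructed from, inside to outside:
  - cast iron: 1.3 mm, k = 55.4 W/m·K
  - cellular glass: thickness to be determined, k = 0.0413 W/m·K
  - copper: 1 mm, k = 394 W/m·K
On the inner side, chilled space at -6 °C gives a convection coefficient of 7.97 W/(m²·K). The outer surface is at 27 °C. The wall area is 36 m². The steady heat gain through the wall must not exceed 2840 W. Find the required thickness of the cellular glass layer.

L ≈ 12.1 mm

Thermal resistances in series:
R_inner film = 1/(h_i·A) = 1/(7.97×36) = 0.003485 K/W
R_cast iron = L/(kA) = 0.0013/(55.4×36) = 6.518×10^-7 K/W
R_copper = L/(kA) = 0.001/(394×36) = 7.05×10^-8 K/W
Sum of the known resistances R_other = 0.003486 K/W
Required total resistance R_tot = ΔT/Q_allow = 33/2840 = 0.01162 K/W
R_cellular glass = R_tot − R_other = 0.008134 K/W
L = R·k·A = 0.008134×0.0413×36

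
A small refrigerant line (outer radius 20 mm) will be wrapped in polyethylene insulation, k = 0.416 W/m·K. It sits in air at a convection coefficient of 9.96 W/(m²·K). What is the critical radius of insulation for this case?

r_cr ≈ 41.8 mm

For a cylinder r_cr = k/h = 0.416/9.96
r_cr = 41.8 mm; since the bare radius (20 mm) is below r_cr, adding a thin layer of insulation will *increase* heat loss.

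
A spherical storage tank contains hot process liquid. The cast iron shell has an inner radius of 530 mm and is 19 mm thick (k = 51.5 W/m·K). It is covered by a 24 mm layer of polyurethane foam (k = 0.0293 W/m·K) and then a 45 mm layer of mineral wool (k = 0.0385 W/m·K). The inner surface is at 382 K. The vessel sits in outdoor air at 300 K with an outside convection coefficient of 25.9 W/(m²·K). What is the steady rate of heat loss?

Radial (spherical) resistances in series:
R_cast iron shell = (1/0.53 − 1/0.549)/(4π×51.5) = 1.009×10^-4 K/W
R_polyurethane foam = (1/0.549 − 1/0.573)/(4π×0.0293) = 0.2072 K/W
R_mineral wool = (1/0.573 − 1/0.618)/(4π×0.0385) = 0.2627 K/W
R_outer film = 1/(h·4πr_o²) = 1/(25.9×4π×0.618²) = 0.008045 K/W
R_total = 0.478 K/W
Q = ΔT/R_total = 82/0.478

Q ≈ 172 W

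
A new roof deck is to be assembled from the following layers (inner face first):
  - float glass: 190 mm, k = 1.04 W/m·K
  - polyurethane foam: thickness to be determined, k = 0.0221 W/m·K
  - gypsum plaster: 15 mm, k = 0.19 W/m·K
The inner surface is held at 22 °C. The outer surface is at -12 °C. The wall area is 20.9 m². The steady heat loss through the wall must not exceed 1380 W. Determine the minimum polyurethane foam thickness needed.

Series thermal resistances:
R_float glass = L/(kA) = 0.19/(1.04×20.9) = 0.008741 K/W
R_gypsum plaster = L/(kA) = 0.015/(0.19×20.9) = 0.003777 K/W
Sum of the known resistances R_other = 0.01252 K/W
Required total resistance R_tot = ΔT/Q_allow = 34/1380 = 0.02464 K/W
R_polyurethane foam = R_tot − R_other = 0.01212 K/W
L = R·k·A = 0.01212×0.0221×20.9

L ≈ 5.6 mm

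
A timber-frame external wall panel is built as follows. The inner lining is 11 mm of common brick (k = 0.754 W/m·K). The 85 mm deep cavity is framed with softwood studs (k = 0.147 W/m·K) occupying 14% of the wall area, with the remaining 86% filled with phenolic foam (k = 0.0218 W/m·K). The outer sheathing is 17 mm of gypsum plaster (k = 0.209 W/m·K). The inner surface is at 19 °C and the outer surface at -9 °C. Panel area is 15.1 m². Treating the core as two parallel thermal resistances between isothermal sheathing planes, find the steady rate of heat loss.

Sheathing layers in series; stud and cavity paths in parallel between them.
R_inner = 0.011/(0.754×15.1) = 9.661×10^-4 K/W
R_stud  = 0.085/(0.147×0.14×15.1) = 0.2735 K/W
R_cav   = 0.085/(0.0218×0.86×15.1) = 0.3003 K/W
1/R_core = 1/R_stud + 1/R_cav → R_core = 0.1431 K/W
R_outer = 0.017/(0.209×15.1) = 0.005387 K/W
R_total = 0.1495 K/W
Q = ΔT/R_total = 28/0.1495

Q ≈ 187 W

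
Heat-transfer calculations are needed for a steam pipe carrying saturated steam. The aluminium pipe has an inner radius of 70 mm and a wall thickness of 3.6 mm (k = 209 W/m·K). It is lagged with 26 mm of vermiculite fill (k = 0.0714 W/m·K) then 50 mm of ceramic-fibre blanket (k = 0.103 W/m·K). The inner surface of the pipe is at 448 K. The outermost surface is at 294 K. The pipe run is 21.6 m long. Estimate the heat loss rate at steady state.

Per-layer cylindrical resistances, series-summed:
R_aluminium pipe wall = ln(73.6/70)/(2π×209×21.6) = 1.768×10^-6 K/W
R_vermiculite fill = ln(99.6/73.6)/(2π×0.0714×21.6) = 0.03122 K/W
R_ceramic-fibre blanket = ln(149.6/99.6)/(2π×0.103×21.6) = 0.0291 K/W
R_total = 0.06032 K/W
Q = ΔT/R_total = 154/0.06032

Q ≈ 2550 W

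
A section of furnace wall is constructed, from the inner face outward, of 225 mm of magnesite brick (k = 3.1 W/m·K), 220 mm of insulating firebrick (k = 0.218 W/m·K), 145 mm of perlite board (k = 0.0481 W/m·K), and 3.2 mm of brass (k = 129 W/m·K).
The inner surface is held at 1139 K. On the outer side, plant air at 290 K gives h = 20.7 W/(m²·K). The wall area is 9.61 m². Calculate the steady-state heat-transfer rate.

Model the wall as resistances in series:
R_magnesite brick = L/(kA) = 0.225/(3.1×9.61) = 0.007553 K/W
R_insulating firebrick = L/(kA) = 0.22/(0.218×9.61) = 0.105 K/W
R_perlite board = L/(kA) = 0.145/(0.0481×9.61) = 0.3137 K/W
R_brass = L/(kA) = 0.0032/(129×9.61) = 2.581×10^-6 K/W
R_outer film = 1/(h_o·A) = 1/(20.7×9.61) = 0.005027 K/W
R_total = 0.4313 K/W
Q = ΔT / R_total = 849 / 0.4313

Q ≈ 1970 W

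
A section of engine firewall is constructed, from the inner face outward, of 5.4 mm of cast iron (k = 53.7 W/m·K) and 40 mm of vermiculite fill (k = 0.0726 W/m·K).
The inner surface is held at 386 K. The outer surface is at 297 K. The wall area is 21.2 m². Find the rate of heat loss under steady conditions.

Thermal resistances in series:
R_cast iron = L/(kA) = 0.0054/(53.7×21.2) = 4.743×10^-6 K/W
R_vermiculite fill = L/(kA) = 0.04/(0.0726×21.2) = 0.02599 K/W
R_total = 0.02599 K/W
Q = ΔT / R_total = 89 / 0.02599

Q ≈ 3420 W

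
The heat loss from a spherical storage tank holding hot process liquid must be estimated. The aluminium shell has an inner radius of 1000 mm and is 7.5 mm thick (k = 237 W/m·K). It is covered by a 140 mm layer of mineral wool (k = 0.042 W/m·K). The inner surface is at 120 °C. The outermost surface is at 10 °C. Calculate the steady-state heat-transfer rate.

For a spherical shell R = (1/r₁ − 1/r₂)/(4πk); film R = 1/(h·4πr²). In series:
R_aluminium shell = (1/1 − 1/1.0075)/(4π×237) = 2.5×10^-6 K/W
R_mineral wool = (1/1.0075 − 1/1.1475)/(4π×0.042) = 0.2294 K/W
R_total = 0.2294 K/W
Q = ΔT/R_total = 110/0.2294

Q ≈ 479 W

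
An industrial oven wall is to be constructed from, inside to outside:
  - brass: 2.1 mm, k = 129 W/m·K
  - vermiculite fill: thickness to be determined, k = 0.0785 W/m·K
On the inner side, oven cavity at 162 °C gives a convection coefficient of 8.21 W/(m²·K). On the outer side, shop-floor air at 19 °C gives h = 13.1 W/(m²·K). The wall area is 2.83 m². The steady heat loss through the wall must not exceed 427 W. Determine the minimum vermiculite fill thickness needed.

Treating each layer as a thermal resistance in series:
R_inner film = 1/(h_i·A) = 1/(8.21×2.83) = 0.04304 K/W
R_brass = L/(kA) = 0.0021/(129×2.83) = 5.752×10^-6 K/W
R_outer film = 1/(h_o·A) = 1/(13.1×2.83) = 0.02697 K/W
Sum of the known resistances R_other = 0.07002 K/W
Required total resistance R_tot = ΔT/Q_allow = 143/427 = 0.3349 K/W
R_vermiculite fill = R_tot − R_other = 0.2649 K/W
L = R·k·A = 0.2649×0.0785×2.83

L ≈ 58.8 mm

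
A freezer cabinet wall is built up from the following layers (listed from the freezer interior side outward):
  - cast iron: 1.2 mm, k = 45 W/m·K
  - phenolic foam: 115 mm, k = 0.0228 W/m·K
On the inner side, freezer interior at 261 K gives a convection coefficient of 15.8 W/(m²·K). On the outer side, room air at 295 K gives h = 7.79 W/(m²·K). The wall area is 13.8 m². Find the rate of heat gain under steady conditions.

Q ≈ 89.6 W

Model the wall as resistances in series:
R_inner film = 1/(h_i·A) = 1/(15.8×13.8) = 0.004586 K/W
R_cast iron = L/(kA) = 0.0012/(45×13.8) = 1.932×10^-6 K/W
R_phenolic foam = L/(kA) = 0.115/(0.0228×13.8) = 0.3655 K/W
R_outer film = 1/(h_o·A) = 1/(7.79×13.8) = 0.009302 K/W
R_total = 0.3794 K/W
Q = ΔT / R_total = 34 / 0.3794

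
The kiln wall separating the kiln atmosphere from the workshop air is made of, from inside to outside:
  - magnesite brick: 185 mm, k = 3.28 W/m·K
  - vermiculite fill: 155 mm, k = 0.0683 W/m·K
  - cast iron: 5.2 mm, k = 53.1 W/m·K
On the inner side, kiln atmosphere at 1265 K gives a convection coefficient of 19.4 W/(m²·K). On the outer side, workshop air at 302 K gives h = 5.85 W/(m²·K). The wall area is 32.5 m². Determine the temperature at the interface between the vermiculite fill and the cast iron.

T ≈ 367 K

Thermal resistances in series:
R_inner film = 1/(h_i·A) = 1/(19.4×32.5) = 0.001586 K/W
R_magnesite brick = L/(kA) = 0.185/(3.28×32.5) = 0.001735 K/W
R_vermiculite fill = L/(kA) = 0.155/(0.0683×32.5) = 0.06983 K/W
R_cast iron = L/(kA) = 0.0052/(53.1×32.5) = 3.013×10^-6 K/W
R_outer film = 1/(h_o·A) = 1/(5.85×32.5) = 0.00526 K/W
R_total = 0.07841 K/W;  Q = ΔT/R_total = 963/0.07841 = 12280 W
T_interface = T_inner − Q·ΣR(inner→interface) = 1265 − 12300×0.07315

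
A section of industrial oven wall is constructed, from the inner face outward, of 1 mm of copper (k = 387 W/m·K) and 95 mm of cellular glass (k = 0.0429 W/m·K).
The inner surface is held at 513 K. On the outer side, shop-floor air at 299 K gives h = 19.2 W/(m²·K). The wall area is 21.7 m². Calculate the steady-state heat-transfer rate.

Q ≈ 2050 W

Series thermal resistances:
R_copper = L/(kA) = 0.001/(387×21.7) = 1.191×10^-7 K/W
R_cellular glass = L/(kA) = 0.095/(0.0429×21.7) = 0.102 K/W
R_outer film = 1/(h_o·A) = 1/(19.2×21.7) = 0.0024 K/W
R_total = 0.1044 K/W
Q = ΔT / R_total = 214 / 0.1044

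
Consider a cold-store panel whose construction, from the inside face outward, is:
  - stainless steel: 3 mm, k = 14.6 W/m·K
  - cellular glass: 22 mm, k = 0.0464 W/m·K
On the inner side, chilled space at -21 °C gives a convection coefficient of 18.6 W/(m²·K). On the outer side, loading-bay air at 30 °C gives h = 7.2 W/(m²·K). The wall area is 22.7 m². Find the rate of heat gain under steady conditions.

Treating each layer as a thermal resistance in series:
R_inner film = 1/(h_i·A) = 1/(18.6×22.7) = 0.002368 K/W
R_stainless steel = L/(kA) = 0.003/(14.6×22.7) = 9.052×10^-6 K/W
R_cellular glass = L/(kA) = 0.022/(0.0464×22.7) = 0.02089 K/W
R_outer film = 1/(h_o·A) = 1/(7.2×22.7) = 0.006118 K/W
R_total = 0.02938 K/W
Q = ΔT / R_total = 51 / 0.02938

Q ≈ 1740 W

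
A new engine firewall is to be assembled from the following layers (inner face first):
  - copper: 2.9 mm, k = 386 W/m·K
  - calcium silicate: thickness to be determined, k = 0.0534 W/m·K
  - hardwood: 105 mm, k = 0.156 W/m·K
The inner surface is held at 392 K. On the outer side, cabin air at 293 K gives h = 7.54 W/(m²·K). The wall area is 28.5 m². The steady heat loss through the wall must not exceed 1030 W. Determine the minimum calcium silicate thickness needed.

Using the resistance-network approach (series):
R_copper = L/(kA) = 0.0029/(386×28.5) = 2.636×10^-7 K/W
R_hardwood = L/(kA) = 0.105/(0.156×28.5) = 0.02362 K/W
R_outer film = 1/(h_o·A) = 1/(7.54×28.5) = 0.004654 K/W
Sum of the known resistances R_other = 0.02827 K/W
Required total resistance R_tot = ΔT/Q_allow = 99/1030 = 0.09612 K/W
R_calcium silicate = R_tot − R_other = 0.06785 K/W
L = R·k·A = 0.06785×0.0534×28.5

L ≈ 103 mm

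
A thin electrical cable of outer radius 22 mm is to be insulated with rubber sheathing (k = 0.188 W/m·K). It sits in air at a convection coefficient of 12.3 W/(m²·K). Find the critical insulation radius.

For a cylinder r_cr = k/h = 0.188/12.3
r_cr = 15.3 mm; since the bare radius (22 mm) is above r_cr, any added insulation will reduce heat loss.

r_cr ≈ 15.3 mm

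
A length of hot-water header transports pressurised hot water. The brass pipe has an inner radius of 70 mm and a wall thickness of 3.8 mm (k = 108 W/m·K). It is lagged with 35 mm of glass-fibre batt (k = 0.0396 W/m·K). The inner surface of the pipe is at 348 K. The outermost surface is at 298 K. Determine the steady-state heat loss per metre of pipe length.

Treating each annulus and film as a series resistance:
R_brass pipe wall = ln(73.8/70)/(2π×108×1) = 7.79×10^-5 K/W
R_glass-fibre batt = ln(108.8/73.8)/(2π×0.0396×1) = 1.56 K/W
R_total = 1.56 K/W
Q = ΔT/R_total = 50/1.56

q′ ≈ 32 W/m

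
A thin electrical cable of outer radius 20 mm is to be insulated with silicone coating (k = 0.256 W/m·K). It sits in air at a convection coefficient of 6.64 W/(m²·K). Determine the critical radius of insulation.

For a cylinder r_cr = k/h = 0.256/6.64
r_cr = 38.6 mm; since the bare radius (20 mm) is below r_cr, adding a thin layer of insulation will *increase* heat loss.

r_cr ≈ 38.6 mm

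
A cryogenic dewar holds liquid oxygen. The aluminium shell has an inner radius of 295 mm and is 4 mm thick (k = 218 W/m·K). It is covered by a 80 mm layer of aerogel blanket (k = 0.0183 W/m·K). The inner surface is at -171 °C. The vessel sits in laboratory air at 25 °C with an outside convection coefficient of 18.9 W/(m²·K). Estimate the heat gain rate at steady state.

For a spherical shell R = (1/r₁ − 1/r₂)/(4πk); film R = 1/(h·4πr²). In series:
R_aluminium shell = (1/0.295 − 1/0.299)/(4π×218) = 1.655×10^-5 K/W
R_aerogel blanket = (1/0.299 − 1/0.379)/(4π×0.0183) = 3.07 K/W
R_outer film = 1/(h·4πr_o²) = 1/(18.9×4π×0.379²) = 0.02931 K/W
R_total = 3.099 K/W
Q = ΔT/R_total = 196/3.099

Q ≈ 63.2 W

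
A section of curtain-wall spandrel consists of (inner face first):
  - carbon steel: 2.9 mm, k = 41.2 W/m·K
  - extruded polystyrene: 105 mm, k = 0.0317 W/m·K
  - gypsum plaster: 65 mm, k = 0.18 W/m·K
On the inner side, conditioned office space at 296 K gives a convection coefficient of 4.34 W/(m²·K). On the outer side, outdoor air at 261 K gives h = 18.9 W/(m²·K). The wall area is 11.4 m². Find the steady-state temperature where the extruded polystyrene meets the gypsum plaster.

Series thermal resistances:
R_inner film = 1/(h_i·A) = 1/(4.34×11.4) = 0.02021 K/W
R_carbon steel = L/(kA) = 0.0029/(41.2×11.4) = 6.174×10^-6 K/W
R_extruded polystyrene = L/(kA) = 0.105/(0.0317×11.4) = 0.2906 K/W
R_gypsum plaster = L/(kA) = 0.065/(0.18×11.4) = 0.03168 K/W
R_outer film = 1/(h_o·A) = 1/(18.9×11.4) = 0.004641 K/W
R_total = 0.3471 K/W;  Q = ΔT/R_total = 35/0.3471 = 100.8 W
T_interface = T_inner − Q·ΣR(inner→interface) = 296 − 101×0.3108

T ≈ 265 K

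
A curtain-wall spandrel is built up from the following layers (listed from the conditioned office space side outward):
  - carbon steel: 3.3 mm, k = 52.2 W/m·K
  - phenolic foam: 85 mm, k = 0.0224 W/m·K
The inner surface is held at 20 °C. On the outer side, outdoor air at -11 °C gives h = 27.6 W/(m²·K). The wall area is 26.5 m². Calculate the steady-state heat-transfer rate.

Model the wall as resistances in series:
R_carbon steel = L/(kA) = 0.0033/(52.2×26.5) = 2.386×10^-6 K/W
R_phenolic foam = L/(kA) = 0.085/(0.0224×26.5) = 0.1432 K/W
R_outer film = 1/(h_o·A) = 1/(27.6×26.5) = 0.001367 K/W
R_total = 0.1446 K/W
Q = ΔT / R_total = 31 / 0.1446

Q ≈ 214 W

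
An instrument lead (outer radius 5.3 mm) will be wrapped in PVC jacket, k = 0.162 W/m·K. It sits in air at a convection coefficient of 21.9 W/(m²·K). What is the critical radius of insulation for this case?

For a cylinder r_cr = k/h = 0.162/21.9
r_cr = 7.4 mm; since the bare radius (5.3 mm) is below r_cr, adding a thin layer of insulation will *increase* heat loss.

r_cr ≈ 7.4 mm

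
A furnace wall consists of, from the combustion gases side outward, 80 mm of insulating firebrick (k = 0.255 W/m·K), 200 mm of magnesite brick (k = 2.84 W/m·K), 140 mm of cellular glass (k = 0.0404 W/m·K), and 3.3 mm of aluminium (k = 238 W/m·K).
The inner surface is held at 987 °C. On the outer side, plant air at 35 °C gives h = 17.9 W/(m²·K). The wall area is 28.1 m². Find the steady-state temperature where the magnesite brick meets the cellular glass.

Model the wall as resistances in series:
R_insulating firebrick = L/(kA) = 0.08/(0.255×28.1) = 0.01116 K/W
R_magnesite brick = L/(kA) = 0.2/(2.84×28.1) = 0.002506 K/W
R_cellular glass = L/(kA) = 0.14/(0.0404×28.1) = 0.1233 K/W
R_aluminium = L/(kA) = 0.0033/(238×28.1) = 4.934×10^-7 K/W
R_outer film = 1/(h_o·A) = 1/(17.9×28.1) = 0.001988 K/W
R_total = 0.139 K/W;  Q = ΔT/R_total = 952/0.139 = 6850 W
T_interface = T_inner − Q·ΣR(inner→interface) = 987 − 6850×0.01367

T ≈ 893 °C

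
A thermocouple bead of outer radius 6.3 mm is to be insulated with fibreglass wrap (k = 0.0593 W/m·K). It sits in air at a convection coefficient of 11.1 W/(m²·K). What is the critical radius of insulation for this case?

For a sphere r_cr = 2k/h = 2×0.0593/11.1
r_cr = 10.7 mm; since the bare radius (6.3 mm) is below r_cr, adding a thin layer of insulation will *increase* heat loss.

r_cr ≈ 10.7 mm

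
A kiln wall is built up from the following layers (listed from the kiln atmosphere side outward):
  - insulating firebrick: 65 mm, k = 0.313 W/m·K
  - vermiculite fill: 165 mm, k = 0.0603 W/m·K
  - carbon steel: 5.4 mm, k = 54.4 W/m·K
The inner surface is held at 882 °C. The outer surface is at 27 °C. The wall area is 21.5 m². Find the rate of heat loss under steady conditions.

Q ≈ 6240 W

Model the wall as resistances in series:
R_insulating firebrick = L/(kA) = 0.065/(0.313×21.5) = 0.009659 K/W
R_vermiculite fill = L/(kA) = 0.165/(0.0603×21.5) = 0.1273 K/W
R_carbon steel = L/(kA) = 0.0054/(54.4×21.5) = 4.617×10^-6 K/W
R_total = 0.1369 K/W
Q = ΔT / R_total = 855 / 0.1369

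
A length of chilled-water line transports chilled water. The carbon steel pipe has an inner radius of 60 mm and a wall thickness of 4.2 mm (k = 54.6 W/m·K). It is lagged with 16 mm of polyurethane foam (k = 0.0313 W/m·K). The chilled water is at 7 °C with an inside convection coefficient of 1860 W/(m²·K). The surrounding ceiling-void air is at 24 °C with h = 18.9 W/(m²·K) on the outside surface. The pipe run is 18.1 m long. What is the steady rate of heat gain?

Q ≈ 249 W

Radial resistances (cylindrical: R_cond = ln(r_o/r_i)/(2πkL), R_conv = 1/(h·2πrL)):
R_inner film = 1/(h_i·2πr₁L) = 1/(1860×2π×0.06×18.1) = 7.879×10^-5 K/W
R_carbon steel pipe wall = ln(64.2/60)/(2π×54.6×18.1) = 1.09×10^-5 K/W
R_polyurethane foam = ln(80.2/64.2)/(2π×0.0313×18.1) = 0.06251 K/W
R_outer film = 1/(h_o·2πr_oL) = 1/(18.9×2π×0.0802×18.1) = 0.005801 K/W
R_total = 0.0684 K/W
Q = ΔT/R_total = 17/0.0684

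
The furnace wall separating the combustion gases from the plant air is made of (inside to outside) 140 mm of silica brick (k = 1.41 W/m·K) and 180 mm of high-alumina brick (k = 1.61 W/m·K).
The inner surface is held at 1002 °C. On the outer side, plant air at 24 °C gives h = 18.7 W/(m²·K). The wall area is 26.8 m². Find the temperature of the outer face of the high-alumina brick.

Using the resistance-network approach (series):
R_silica brick = L/(kA) = 0.14/(1.41×26.8) = 0.003705 K/W
R_high-alumina brick = L/(kA) = 0.18/(1.61×26.8) = 0.004172 K/W
R_outer film = 1/(h_o·A) = 1/(18.7×26.8) = 0.001995 K/W
R_total = 0.009872 K/W;  Q = ΔT/R_total = 978/0.009872 = 99070 W
T_interface = T_inner − Q·ΣR(inner→interface) = 1002 − 99100×0.007877

T ≈ 222 °C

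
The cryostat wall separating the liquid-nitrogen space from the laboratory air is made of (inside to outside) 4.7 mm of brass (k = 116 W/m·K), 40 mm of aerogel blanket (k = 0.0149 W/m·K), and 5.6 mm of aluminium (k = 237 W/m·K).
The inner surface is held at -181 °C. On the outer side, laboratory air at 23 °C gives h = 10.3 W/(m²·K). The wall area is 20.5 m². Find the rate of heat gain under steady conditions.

Treating each layer as a thermal resistance in series:
R_brass = L/(kA) = 0.0047/(116×20.5) = 1.976×10^-6 K/W
R_aerogel blanket = L/(kA) = 0.04/(0.0149×20.5) = 0.131 K/W
R_aluminium = L/(kA) = 0.0056/(237×20.5) = 1.153×10^-6 K/W
R_outer film = 1/(h_o·A) = 1/(10.3×20.5) = 0.004736 K/W
R_total = 0.1357 K/W
Q = ΔT / R_total = 204 / 0.1357

Q ≈ 1500 W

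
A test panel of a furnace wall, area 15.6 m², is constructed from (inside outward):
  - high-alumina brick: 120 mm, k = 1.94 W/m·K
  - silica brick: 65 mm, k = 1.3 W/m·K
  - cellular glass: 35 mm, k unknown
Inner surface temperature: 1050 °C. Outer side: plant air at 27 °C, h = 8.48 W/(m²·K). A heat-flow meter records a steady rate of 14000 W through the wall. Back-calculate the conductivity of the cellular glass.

Treating each layer as a thermal resistance in series:
R_high-alumina brick = L/(kA) = 0.12/(1.94×15.6) = 0.003965 K/W
R_silica brick = L/(kA) = 0.065/(1.3×15.6) = 0.003205 K/W
R_outer film = 1/(h_o·A) = 1/(8.48×15.6) = 0.007559 K/W
Sum of known resistances R_other = 0.01473 K/W
Total R = ΔT/Q = 1023/14000 = 0.07307 K/W
R_cellular glass = R_total − R_other = 0.05834 K/W
k = L/(R·A) = 0.035/(0.05834×15.6)

k ≈ 0.0385 W/(m·K)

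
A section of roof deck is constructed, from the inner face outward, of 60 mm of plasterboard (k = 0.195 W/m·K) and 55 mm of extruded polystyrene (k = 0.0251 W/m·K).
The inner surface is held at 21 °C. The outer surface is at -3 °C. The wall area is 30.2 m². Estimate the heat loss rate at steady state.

Series thermal resistances:
R_plasterboard = L/(kA) = 0.06/(0.195×30.2) = 0.01019 K/W
R_extruded polystyrene = L/(kA) = 0.055/(0.0251×30.2) = 0.07256 K/W
R_total = 0.08275 K/W
Q = ΔT / R_total = 24 / 0.08275

Q ≈ 290 W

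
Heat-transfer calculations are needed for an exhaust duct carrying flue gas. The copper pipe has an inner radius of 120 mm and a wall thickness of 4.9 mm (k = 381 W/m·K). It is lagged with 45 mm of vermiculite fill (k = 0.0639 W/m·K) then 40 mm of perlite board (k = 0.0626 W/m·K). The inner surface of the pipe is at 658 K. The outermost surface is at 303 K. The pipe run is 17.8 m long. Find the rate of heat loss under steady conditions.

Q ≈ 4850 W

Treating each annulus and film as a series resistance:
R_copper pipe wall = ln(124.9/120)/(2π×381×17.8) = 9.392×10^-7 K/W
R_vermiculite fill = ln(169.9/124.9)/(2π×0.0639×17.8) = 0.04305 K/W
R_perlite board = ln(209.9/169.9)/(2π×0.0626×17.8) = 0.0302 K/W
R_total = 0.07325 K/W
Q = ΔT/R_total = 355/0.07325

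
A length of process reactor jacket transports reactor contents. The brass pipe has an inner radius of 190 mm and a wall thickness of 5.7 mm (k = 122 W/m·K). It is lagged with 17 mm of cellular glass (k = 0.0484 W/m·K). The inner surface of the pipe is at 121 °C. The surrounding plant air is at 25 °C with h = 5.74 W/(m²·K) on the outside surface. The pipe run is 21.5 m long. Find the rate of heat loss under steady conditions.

Q ≈ 5100 W

Cylindrical conduction, so R = ln(r₂/r₁)/(2πkL) per layer, in series:
R_brass pipe wall = ln(195.7/190)/(2π×122×21.5) = 1.794×10^-6 K/W
R_cellular glass = ln(212.7/195.7)/(2π×0.0484×21.5) = 0.01274 K/W
R_outer film = 1/(h_o·2πr_oL) = 1/(5.74×2π×0.2127×21.5) = 0.006063 K/W
R_total = 0.01881 K/W
Q = ΔT/R_total = 96/0.01881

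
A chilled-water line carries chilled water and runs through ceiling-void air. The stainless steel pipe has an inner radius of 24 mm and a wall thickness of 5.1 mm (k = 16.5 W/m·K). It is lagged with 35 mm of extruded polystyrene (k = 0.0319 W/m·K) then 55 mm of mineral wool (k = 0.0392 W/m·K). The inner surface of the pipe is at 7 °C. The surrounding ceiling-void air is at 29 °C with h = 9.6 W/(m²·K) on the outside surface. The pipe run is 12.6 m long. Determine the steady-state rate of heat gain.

For a radial system each layer contributes R = ln(r_out/r_in)/(2πkL); films add R = 1/(hA).
R_stainless steel pipe wall = ln(29.1/24)/(2π×16.5×12.6) = 1.475×10^-4 K/W
R_extruded polystyrene = ln(64.1/29.1)/(2π×0.0319×12.6) = 0.3127 K/W
R_mineral wool = ln(119.1/64.1)/(2π×0.0392×12.6) = 0.1996 K/W
R_outer film = 1/(h_o·2πr_oL) = 1/(9.6×2π×0.1191×12.6) = 0.01105 K/W
R_total = 0.5235 K/W
Q = ΔT/R_total = 22/0.5235

Q ≈ 42 W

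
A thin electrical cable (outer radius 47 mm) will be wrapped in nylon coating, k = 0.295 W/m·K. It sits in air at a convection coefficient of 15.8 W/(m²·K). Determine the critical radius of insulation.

For a cylinder r_cr = k/h = 0.295/15.8
r_cr = 18.7 mm; since the bare radius (47 mm) is above r_cr, any added insulation will reduce heat loss.

r_cr ≈ 18.7 mm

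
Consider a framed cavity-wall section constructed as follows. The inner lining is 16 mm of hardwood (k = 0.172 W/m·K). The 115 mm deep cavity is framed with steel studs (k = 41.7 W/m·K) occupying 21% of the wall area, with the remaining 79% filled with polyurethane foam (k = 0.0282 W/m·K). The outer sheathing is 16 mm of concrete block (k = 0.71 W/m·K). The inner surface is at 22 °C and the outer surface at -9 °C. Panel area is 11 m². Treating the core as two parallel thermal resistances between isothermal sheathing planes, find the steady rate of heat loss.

Sheathing layers in series; stud and cavity paths in parallel between them.
R_inner = 0.016/(0.172×11) = 0.008457 K/W
R_stud  = 0.115/(41.7×0.21×11) = 0.001194 K/W
R_cav   = 0.115/(0.0282×0.79×11) = 0.4693 K/W
1/R_core = 1/R_stud + 1/R_cav → R_core = 0.001191 K/W
R_outer = 0.016/(0.71×11) = 0.002049 K/W
R_total = 0.0117 K/W
Q = ΔT/R_total = 31/0.0117

Q ≈ 2650 W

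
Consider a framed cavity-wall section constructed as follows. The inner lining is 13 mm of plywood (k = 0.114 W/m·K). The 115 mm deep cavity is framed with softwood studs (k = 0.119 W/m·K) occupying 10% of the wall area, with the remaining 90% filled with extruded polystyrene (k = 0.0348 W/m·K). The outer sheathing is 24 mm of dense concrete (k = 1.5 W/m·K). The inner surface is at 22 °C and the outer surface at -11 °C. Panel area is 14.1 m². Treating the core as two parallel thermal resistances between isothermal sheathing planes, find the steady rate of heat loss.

Q ≈ 167 W

Sheathing layers in series; stud and cavity paths in parallel between them.
R_inner = 0.013/(0.114×14.1) = 0.008088 K/W
R_stud  = 0.115/(0.119×0.1×14.1) = 0.6854 K/W
R_cav   = 0.115/(0.0348×0.9×14.1) = 0.2604 K/W
1/R_core = 1/R_stud + 1/R_cav → R_core = 0.1887 K/W
R_outer = 0.024/(1.5×14.1) = 0.001135 K/W
R_total = 0.1979 K/W
Q = ΔT/R_total = 33/0.1979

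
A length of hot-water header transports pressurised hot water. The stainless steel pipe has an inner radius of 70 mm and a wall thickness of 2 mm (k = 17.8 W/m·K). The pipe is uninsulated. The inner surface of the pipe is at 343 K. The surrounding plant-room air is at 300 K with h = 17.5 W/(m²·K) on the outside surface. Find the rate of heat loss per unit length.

Radial resistances (cylindrical: R_cond = ln(r_o/r_i)/(2πkL), R_conv = 1/(h·2πrL)):
R_stainless steel pipe wall = ln(72/70)/(2π×17.8×1) = 2.519×10^-4 K/W
R_outer film = 1/(h_o·2πr_oL) = 1/(17.5×2π×0.072×1) = 0.1263 K/W
R_total = 0.1266 K/W
Q = ΔT/R_total = 43/0.1266

q′ ≈ 340 W/m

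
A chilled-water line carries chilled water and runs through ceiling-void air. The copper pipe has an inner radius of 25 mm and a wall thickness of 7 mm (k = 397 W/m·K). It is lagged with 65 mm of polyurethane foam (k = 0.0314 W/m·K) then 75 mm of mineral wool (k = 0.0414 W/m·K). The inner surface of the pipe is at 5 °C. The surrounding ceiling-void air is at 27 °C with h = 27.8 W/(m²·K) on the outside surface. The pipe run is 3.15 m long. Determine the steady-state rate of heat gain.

Q ≈ 8.82 W

Per-layer cylindrical resistances, series-summed:
R_copper pipe wall = ln(32/25)/(2π×397×3.15) = 3.142×10^-5 K/W
R_polyurethane foam = ln(97/32)/(2π×0.0314×3.15) = 1.784 K/W
R_mineral wool = ln(172/97)/(2π×0.0414×3.15) = 0.699 K/W
R_outer film = 1/(h_o·2πr_oL) = 1/(27.8×2π×0.172×3.15) = 0.01057 K/W
R_total = 2.494 K/W
Q = ΔT/R_total = 22/2.494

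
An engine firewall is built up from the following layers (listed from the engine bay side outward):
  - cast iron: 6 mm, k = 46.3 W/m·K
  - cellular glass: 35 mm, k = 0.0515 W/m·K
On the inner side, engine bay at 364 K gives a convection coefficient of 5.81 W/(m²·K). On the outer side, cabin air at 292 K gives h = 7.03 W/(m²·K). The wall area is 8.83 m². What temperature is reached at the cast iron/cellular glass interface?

T ≈ 352 K

Thermal resistances in series:
R_inner film = 1/(h_i·A) = 1/(5.81×8.83) = 0.01949 K/W
R_cast iron = L/(kA) = 0.006/(46.3×8.83) = 1.468×10^-5 K/W
R_cellular glass = L/(kA) = 0.035/(0.0515×8.83) = 0.07697 K/W
R_outer film = 1/(h_o·A) = 1/(7.03×8.83) = 0.01611 K/W
R_total = 0.1126 K/W;  Q = ΔT/R_total = 72/0.1126 = 639.5 W
T_interface = T_inner − Q·ΣR(inner→interface) = 364 − 640×0.01951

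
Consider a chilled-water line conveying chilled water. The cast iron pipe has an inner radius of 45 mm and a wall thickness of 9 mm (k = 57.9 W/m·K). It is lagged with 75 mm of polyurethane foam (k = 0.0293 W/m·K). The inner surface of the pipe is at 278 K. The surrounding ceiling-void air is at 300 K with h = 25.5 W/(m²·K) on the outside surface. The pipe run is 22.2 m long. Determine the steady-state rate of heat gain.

Radial resistances (cylindrical: R_cond = ln(r_o/r_i)/(2πkL), R_conv = 1/(h·2πrL)):
R_cast iron pipe wall = ln(54/45)/(2π×57.9×22.2) = 2.257×10^-5 K/W
R_polyurethane foam = ln(129/54)/(2π×0.0293×22.2) = 0.2131 K/W
R_outer film = 1/(h_o·2πr_oL) = 1/(25.5×2π×0.129×22.2) = 0.002179 K/W
R_total = 0.2153 K/W
Q = ΔT/R_total = 22/0.2153

Q ≈ 102 W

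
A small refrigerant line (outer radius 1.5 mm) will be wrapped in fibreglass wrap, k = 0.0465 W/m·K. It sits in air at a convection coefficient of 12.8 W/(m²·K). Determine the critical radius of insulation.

For a cylinder r_cr = k/h = 0.0465/12.8
r_cr = 3.63 mm; since the bare radius (1.5 mm) is below r_cr, adding a thin layer of insulation will *increase* heat loss.

r_cr ≈ 3.63 mm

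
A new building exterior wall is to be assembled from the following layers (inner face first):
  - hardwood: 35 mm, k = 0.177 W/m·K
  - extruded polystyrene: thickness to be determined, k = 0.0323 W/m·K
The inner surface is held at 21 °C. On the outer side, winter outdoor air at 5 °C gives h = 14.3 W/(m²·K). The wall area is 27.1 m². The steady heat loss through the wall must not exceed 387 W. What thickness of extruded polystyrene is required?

Series thermal resistances:
R_hardwood = L/(kA) = 0.035/(0.177×27.1) = 0.007297 K/W
R_outer film = 1/(h_o·A) = 1/(14.3×27.1) = 0.00258 K/W
Sum of the known resistances R_other = 0.009877 K/W
Required total resistance R_tot = ΔT/Q_allow = 16/387 = 0.04134 K/W
R_extruded polystyrene = R_tot − R_other = 0.03147 K/W
L = R·k·A = 0.03147×0.0323×27.1

L ≈ 27.5 mm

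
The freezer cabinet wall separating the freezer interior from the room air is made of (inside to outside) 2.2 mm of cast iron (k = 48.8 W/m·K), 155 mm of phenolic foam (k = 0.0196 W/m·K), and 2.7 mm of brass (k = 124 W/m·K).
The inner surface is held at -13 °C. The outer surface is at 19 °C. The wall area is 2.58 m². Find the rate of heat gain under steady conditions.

Using the resistance-network approach (series):
R_cast iron = L/(kA) = 0.0022/(48.8×2.58) = 1.747×10^-5 K/W
R_phenolic foam = L/(kA) = 0.155/(0.0196×2.58) = 3.065 K/W
R_brass = L/(kA) = 0.0027/(124×2.58) = 8.44×10^-6 K/W
R_total = 3.065 K/W
Q = ΔT / R_total = 32 / 3.065

Q ≈ 10.4 W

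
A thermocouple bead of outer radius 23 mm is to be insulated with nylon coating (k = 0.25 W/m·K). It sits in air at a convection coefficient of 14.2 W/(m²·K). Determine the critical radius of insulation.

For a sphere r_cr = 2k/h = 2×0.25/14.2
r_cr = 35.2 mm; since the bare radius (23 mm) is below r_cr, adding a thin layer of insulation will *increase* heat loss.

r_cr ≈ 35.2 mm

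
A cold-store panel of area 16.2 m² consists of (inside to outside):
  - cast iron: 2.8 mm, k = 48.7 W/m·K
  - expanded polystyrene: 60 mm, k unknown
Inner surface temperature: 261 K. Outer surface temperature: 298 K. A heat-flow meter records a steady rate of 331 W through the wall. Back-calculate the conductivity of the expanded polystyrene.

Series thermal resistances:
R_cast iron = L/(kA) = 0.0028/(48.7×16.2) = 3.549×10^-6 K/W
Sum of known resistances R_other = 3.549×10^-6 K/W
Total R = ΔT/Q = 37/331 = 0.1118 K/W
R_expanded polystyrene = R_total − R_other = 0.1118 K/W
k = L/(R·A) = 0.06/(0.1118×16.2)

k ≈ 0.0331 W/(m·K)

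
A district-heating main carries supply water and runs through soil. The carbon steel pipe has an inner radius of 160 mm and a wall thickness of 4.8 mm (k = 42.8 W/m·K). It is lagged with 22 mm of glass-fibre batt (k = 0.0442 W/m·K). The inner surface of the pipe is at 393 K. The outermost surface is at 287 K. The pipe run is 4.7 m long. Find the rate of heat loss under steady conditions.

For a radial system each layer contributes R = ln(r_out/r_in)/(2πkL); films add R = 1/(hA).
R_carbon steel pipe wall = ln(164.8/160)/(2π×42.8×4.7) = 2.339×10^-5 K/W
R_glass-fibre batt = ln(186.8/164.8)/(2π×0.0442×4.7) = 0.096 K/W
R_total = 0.09602 K/W
Q = ΔT/R_total = 106/0.09602

Q ≈ 1100 W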